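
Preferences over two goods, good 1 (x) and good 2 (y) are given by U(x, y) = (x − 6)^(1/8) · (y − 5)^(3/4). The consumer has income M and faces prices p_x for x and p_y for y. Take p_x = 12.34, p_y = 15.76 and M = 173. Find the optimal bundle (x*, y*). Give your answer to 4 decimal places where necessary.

x* = 6.2334, y* = 6.0964

Let x' = x−6, y' = y−5. MRS = (1/6)·y'/x' = p_x/p_y.
Substituting into the budget: x* = 6 + 1/7·(M − 6·p_x − 5·p_y)/p_x, and y* = 5 + 6/7·(…)/p_y.
Discretionary income = 173 − 6·12.34 − 5·15.76 = 20.16; x* = 6 + 1/7·20.16/12.34 = 6.2334; y* = 5 + 6/7·20.16/15.76 = 6.0964.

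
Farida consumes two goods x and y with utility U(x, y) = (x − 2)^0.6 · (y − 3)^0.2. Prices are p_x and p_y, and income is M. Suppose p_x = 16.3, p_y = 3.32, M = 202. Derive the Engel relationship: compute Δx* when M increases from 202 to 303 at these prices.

Δx* = 4.6472

This is Cobb-Douglas in (x−2, y−3): tangency gives 0.6·p_y·(y−3) = 0.2·p_x·(x−2).
After buying the subsistence bundle (2, 3), a share 0.75 of the remaining income goes to x: x* = 2 + 0.75·(M − 2p_x − 3p_y)/p_x.
Discretionary income = 202 − 2·16.3 − 3·3.32 = 159.44; x* = 2 + 0.75·159.44/16.3 = 9.3362.
At M' = 303: x* = 13.9834. Change: 13.9834 − 9.3362 = 4.6472.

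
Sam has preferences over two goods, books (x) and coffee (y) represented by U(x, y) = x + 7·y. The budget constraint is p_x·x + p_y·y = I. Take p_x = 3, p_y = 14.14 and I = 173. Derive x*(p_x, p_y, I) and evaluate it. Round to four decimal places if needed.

x* = 0

Perfect substitutes: compare marginal utility per dollar. 1/p_x vs 7/p_y → 0.3333 vs 0.495.
y gives more utility per dollar, so spend all income on y: y* = I/p_y, x* = 0.
Numerically: x* = 0, y* = 12.2348.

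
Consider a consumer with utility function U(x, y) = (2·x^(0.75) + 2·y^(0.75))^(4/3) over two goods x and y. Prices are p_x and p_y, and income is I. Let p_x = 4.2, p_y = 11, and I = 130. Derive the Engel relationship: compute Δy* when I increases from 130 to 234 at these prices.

Δy* = 0.4985

MRS = MU_x/MU_y = (y/x)^(0.25). Set equal to p_x/p_y.
Solve for the ratio: y/x = [p_x/p_y]^(4).
Substitute y = (y/x)·x into the budget: x* = I/(p_x + p_y·(y/x)).
Numerically y/x = 0.021253, so x* = 130/(4.2 + 11·0.021253) = 29.3203 and y* = 0.021253·29.3203 = 0.6232.
At I' = 234: y* = 1.1217. Change: 1.1217 − 0.6232 = 0.4985.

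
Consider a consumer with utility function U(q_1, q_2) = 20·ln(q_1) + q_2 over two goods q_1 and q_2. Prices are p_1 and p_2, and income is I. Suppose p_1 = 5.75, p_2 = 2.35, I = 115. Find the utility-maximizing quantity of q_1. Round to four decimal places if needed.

q_1* = 8.1739

Set MRS = p_1/p_2: (20/q_1)/1 = p_1/p_2.
So q_1*(p_1,p_2) = 20·p_2/p_1, independent of income; and q_2* = (I − 20·p_2)/p_2.
At the given prices: q_1* = 20·2.35/5.75 = 8.1739.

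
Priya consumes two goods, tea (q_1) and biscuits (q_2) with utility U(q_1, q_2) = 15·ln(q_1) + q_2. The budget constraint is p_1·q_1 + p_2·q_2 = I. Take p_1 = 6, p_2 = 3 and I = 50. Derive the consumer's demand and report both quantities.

MU_q_1 = 15/q_1, MU_q_2 = 1. Tangency: 15/q_1 = p_1/p_2.
So q_1*(p_1,p_2) = 15·p_2/p_1, independent of income; and q_2* = (I − 15·p_2)/p_2.
At the given prices: q_1* = 15·3/6 = 7.5, and q_2* = 1.6667.

q_1* = 7.5, q_2* = 1.6667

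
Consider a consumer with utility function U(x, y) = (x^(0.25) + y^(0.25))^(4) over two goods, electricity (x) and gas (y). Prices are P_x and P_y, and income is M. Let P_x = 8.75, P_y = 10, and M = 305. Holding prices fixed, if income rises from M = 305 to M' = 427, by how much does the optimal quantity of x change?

Δx* = 7.1266

MU_x ∝ x^(-0.75), MU_y ∝ y^(-0.75), so MRS = (y/x)^(0.75) = P_x/P_y.
Solve for the ratio: y/x = [P_x/P_y]^(4/3).
With the ratio pinned down, the budget gives x* = M/(P_x + P_y·(y/x)) and y* = (y/x)·x*.
Numerically y/x = 0.836907, so x* = 305/(8.75 + 10·0.836907) = 17.8164.
At M' = 427: x* = 24.9429. Change: 24.9429 − 17.8164 = 7.1266.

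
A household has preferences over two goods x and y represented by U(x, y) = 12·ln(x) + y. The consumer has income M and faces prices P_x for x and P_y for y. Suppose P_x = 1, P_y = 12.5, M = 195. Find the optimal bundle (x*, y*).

x* = 150, y* = 3.6

MU_x = 12/x, MU_y = 1. Tangency: 12/x = P_x/P_y.
So x*(P_x,P_y) = 12·P_y/P_x, independent of income; and y* = (M − 12·P_y)/P_y.
At the given prices: x* = 12·12.5/1 = 150, and y* = 3.6.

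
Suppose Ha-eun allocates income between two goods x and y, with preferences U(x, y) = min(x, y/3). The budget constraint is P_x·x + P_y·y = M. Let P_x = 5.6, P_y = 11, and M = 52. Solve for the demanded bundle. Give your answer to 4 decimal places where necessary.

x* = 1.3472, y* = 4.0415

Demand: x*(P_x,P_y,M) = M/(P_x + 3·P_y), y* = 3·M/(P_x + 3·P_y).
Here 5.6 + 3·11 = 38.6, giving x* = 1.3472 and y* = 4.0415.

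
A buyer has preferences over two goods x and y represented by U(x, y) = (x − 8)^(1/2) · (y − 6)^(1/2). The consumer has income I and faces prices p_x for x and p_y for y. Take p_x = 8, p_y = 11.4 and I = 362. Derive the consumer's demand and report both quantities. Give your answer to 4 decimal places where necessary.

This is Cobb-Douglas in (x−8, y−6): tangency gives 0.5·p_y·(y−6) = 0.5·p_x·(x−8).
Substituting into the budget: x* = 8 + 0.5·(I − 8·p_x − 6·p_y)/p_x, and y* = 6 + 0.5·(…)/p_y.
Discretionary income = 362 − 8·8 − 6·11.4 = 229.6; x* = 8 + 0.5·229.6/8 = 22.35; y* = 6 + 0.5·229.6/11.4 = 16.0702.

x* = 22.35, y* = 16.0702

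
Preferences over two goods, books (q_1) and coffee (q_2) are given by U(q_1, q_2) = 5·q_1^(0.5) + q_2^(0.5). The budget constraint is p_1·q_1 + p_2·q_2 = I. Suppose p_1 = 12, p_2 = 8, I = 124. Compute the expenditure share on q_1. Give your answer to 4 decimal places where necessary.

MU_q_1 ∝ 5·q_1^(-0.5), MU_q_2 ∝ q_2^(-0.5), so MRS = 5·(q_2/q_1)^(0.5) = p_1/p_2.
Hence q_2/q_1 = ((1/5)·p_1/p_2)^(1/(0.5)), i.e. raised to the 2 power.
Substitute q_2 = (q_2/q_1)·q_1 into the budget: q_1* = I/(p_1 + p_2·(q_2/q_1)).
Numerically q_2/q_1 = 0.09, so q_1* = 124/(12 + 8·0.09) = 9.7484 and q_2* = 0.09·9.7484 = 0.8774.
Expenditure on q_1: 12·9.7484 = 116.9811; share = 0.9434.

share on q_1 = 0.9434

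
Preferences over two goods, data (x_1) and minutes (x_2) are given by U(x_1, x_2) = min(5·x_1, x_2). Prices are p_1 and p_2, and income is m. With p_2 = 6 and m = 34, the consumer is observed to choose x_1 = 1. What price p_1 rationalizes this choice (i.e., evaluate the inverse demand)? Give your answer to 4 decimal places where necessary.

Leontief preferences: the optimum is at the kink where x_1/1 = x_2/5, i.e. x_2 = 5·x_1.
Budget: p_1·x_1 + p_2·5·x_1 = m, so (p_1 + 5·p_2)·x_1 = m.
Demand: x_1*(p_1,p_2,m) = m/(p_1 + 5·p_2), x_2* = 5·m/(p_1 + 5·p_2).
Set x_1* = 1 in the demand function and solve for p_1: p_1 = 4.

p_1 = 4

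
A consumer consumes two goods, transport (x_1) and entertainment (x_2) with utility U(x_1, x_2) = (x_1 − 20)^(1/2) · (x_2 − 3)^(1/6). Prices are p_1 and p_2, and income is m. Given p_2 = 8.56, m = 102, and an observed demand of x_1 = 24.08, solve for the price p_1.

Let x_1' = x_1−20, x_2' = x_2−3. MRS = 3·x_2'/x_1' = p_1/p_2.
After buying the subsistence bundle (20, 3), a share 0.75 of the remaining income goes to x_1: x_1* = 20 + 0.75·(m − 20p_1 − 3p_2)/p_1.
Set x_1* = 24.08 in the demand function and solve for p_1: p_1 = 3.

p_1 = 3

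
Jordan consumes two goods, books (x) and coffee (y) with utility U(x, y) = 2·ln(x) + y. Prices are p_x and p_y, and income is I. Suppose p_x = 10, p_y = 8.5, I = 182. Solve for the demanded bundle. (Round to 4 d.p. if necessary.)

x* = 1.7, y* = 19.4118

At the given prices: x* = 2·8.5/10 = 1.7, and y* = 19.4118.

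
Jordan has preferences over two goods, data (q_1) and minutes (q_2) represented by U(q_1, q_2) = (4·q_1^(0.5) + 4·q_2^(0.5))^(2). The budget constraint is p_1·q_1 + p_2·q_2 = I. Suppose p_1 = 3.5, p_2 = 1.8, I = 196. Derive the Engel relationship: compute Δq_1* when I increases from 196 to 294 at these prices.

Δq_1* = 9.5094

MRS = MU_q_1/MU_q_2 = (q_2/q_1)^(0.5). Set equal to p_1/p_2.
Hence q_2/q_1 = (p_1/p_2)^(1/(0.5)), i.e. raised to the 2 power.
Substitute q_2 = (q_2/q_1)·q_1 into the budget: q_1* = I/(p_1 + p_2·(q_2/q_1)).
Numerically q_2/q_1 = 3.780864, so q_1* = 196/(3.5 + 1.8·3.780864) = 19.0189.
At I' = 294: q_1* = 28.5283. Change: 28.5283 − 19.0189 = 9.5094.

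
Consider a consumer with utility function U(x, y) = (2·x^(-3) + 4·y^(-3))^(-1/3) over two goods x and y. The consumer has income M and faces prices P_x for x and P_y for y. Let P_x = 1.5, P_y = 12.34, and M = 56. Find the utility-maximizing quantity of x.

From the CES first-order condition, (1/2)·(y/x)^(4) = P_x/P_y.
Solve for the ratio: y/x = [2·P_x/P_y]^(0.25).
Substitute y = (y/x)·x into the budget: x* = M/(P_x + P_y·(y/x)).
Numerically y/x = 0.702185, so x* = 56/(1.5 + 12.34·0.702185) = 5.5091.

x* = 5.5091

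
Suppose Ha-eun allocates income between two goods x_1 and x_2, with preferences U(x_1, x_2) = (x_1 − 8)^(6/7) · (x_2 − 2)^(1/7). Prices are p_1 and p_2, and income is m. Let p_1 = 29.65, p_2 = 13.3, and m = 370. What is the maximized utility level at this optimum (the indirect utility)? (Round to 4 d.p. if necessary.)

Substituting into the budget: x_1* = 8 + 6/7·(m − 8·p_1 − 2·p_2)/p_1, and x_2* = 2 + 1/7·(…)/p_2.
Discretionary income = 370 − 8·29.65 − 2·13.3 = 106.2; x_1* = 8 + 6/7·106.2/29.65 = 11.0701; x_2* = 2 + 1/7·106.2/13.3 = 3.1407.
Utility at the optimum: U(11.0701, 3.1407) = 2.6652.

V = 2.6652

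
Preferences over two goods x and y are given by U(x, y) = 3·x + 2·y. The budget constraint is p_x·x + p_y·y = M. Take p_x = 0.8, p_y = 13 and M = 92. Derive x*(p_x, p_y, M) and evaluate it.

Linear utility — the consumer picks whichever good has higher MU/price: 3/0.8 = 3.75 vs 2/13 = 0.1538.
x gives more utility per dollar, so spend all income on x: x* = M/p_x, y* = 0.
Numerically: x* = 115, y* = 0.

x* = 115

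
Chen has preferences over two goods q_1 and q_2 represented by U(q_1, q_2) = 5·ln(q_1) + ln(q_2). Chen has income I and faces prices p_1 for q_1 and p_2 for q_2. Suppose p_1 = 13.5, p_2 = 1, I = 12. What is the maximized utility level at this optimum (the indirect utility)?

V = -0.8074

Tangency: MRS = 5·q_2/q_1 = p_1/p_2.
Rearranging, p_2·q_2 = (1/5)·p_1·q_1. Substituting into the budget gives p_1·q_1·(1 + (1/5)) = I.
Demand: q_1*(p_1,p_2,I) = 5/6·I/p_1 and q_2* = 1/6·I/p_2.
At p_1=13.5, p_2=1, I=12: q_1* = 5/6·12/13.5 = 0.7407, q_2* = 2.
Utility at the optimum: U(0.7407, 2) = -0.8074.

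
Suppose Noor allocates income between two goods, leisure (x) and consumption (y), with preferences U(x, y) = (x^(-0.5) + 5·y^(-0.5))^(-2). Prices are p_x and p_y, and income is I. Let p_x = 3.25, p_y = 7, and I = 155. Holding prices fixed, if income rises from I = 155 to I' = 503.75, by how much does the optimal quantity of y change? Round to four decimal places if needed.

Δy* = 39.3902

MRS = MU_x/MU_y = (1/5)·(y/x)^(1.5). Set equal to p_x/p_y.
Solve for the ratio: y/x = [5·p_x/p_y]^(2/3).
With the ratio pinned down, the budget gives x* = I/(p_x + p_y·(y/x)) and y* = (y/x)·x*.
Numerically y/x = 1.753222, so x* = 155/(3.25 + 7·1.753222) = 9.9855 and y* = 1.753222·9.9855 = 17.5067.
At I' = 503.75: y* = 56.8969. Change: 56.8969 − 17.5067 = 39.3902.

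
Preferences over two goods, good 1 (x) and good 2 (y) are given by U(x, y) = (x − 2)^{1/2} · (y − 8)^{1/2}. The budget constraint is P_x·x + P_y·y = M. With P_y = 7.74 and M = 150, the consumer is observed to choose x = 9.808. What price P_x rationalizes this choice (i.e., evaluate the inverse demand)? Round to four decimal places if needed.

MRS = (y−8)/(x−2). Tangency with P_x/P_y gives y−8 = (P_x/P_y)·(x−2).
Substituting into the budget: x* = 2 + 0.5·(M − 2·P_x − 8·P_y)/P_x, and y* = 8 + 0.5·(…)/P_y.
Set x* = 9.808 in the demand function and solve for P_x: P_x = 5.

P_x = 5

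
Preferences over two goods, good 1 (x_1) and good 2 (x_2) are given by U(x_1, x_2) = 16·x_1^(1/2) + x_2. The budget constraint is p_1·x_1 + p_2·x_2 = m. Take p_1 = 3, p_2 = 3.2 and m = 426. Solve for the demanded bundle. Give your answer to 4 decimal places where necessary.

x_1* = 72.8178, x_2* = 64.8583

Set MRS = p_1/p_2: 8·x_1^(−1/2) = p_1/p_2.
Thus x_1* = (8·p_2/p_1)² — independent of m — with the rest of income spent on x_2.
Plugging in: x_1* = (8·3.2/3)² = 72.8178, x_2* = 64.8583.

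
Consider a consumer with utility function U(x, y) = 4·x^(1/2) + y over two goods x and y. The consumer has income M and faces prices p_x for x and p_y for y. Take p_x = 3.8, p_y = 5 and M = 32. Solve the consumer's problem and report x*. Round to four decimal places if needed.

Utility is quasi-linear in y; the FOC for x is 2/√x = p_x/p_y.
Thus x* = (2·p_y/p_x)² — independent of M — with the rest of income spent on y.
Plugging in: x* = (2·5/3.8)² = 6.9252.

x* = 6.9252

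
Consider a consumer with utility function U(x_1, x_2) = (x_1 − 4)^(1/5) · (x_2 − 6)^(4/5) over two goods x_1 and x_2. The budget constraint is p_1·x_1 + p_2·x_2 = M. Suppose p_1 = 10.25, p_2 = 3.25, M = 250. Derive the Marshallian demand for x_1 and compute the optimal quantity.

x_1* = 7.6976

MRS = (1/4)·(x_2−6)/(x_1−4). Tangency with p_1/p_2 gives x_2−6 = 4·(p_1/p_2)·(x_1−4).
After buying the subsistence bundle (4, 6), a share 0.2 of the remaining income goes to x_1: x_1* = 4 + 0.2·(M − 4p_1 − 6p_2)/p_1.
Discretionary income = 250 − 4·10.25 − 6·3.25 = 189.5; x_1* = 4 + 0.2·189.5/10.25 = 7.6976.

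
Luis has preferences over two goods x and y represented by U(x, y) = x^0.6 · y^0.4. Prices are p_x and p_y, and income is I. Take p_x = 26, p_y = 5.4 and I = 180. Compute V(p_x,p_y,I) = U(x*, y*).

V = 6.6229

Demand: x*(p_x,p_y,I) = 0.6·I/p_x and y* = 0.4·I/p_y.
At p_x=26, p_y=5.4, I=180: x* = 0.6·180/26 = 4.1538, y* = 13.3333.
Utility at the optimum: U(4.1538, 13.3333) = 6.6229.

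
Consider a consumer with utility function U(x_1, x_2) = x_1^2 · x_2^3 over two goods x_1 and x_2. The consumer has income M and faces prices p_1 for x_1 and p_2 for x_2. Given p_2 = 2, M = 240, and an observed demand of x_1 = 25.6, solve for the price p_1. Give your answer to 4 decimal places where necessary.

Tangency: MRS = (2/3)·x_2/x_1 = p_1/p_2.
So 2·p_2·x_2 = 3·p_1·x_1; combined with the budget, a share 0.4 of income goes to x_1.
Demand: x_1*(p_1,p_2,M) = 0.4·M/p_1 and x_2* = 0.6·M/p_2.
Set x_1* = 25.6 in the demand function and solve for p_1: p_1 = 3.75.

p_1 = 3.75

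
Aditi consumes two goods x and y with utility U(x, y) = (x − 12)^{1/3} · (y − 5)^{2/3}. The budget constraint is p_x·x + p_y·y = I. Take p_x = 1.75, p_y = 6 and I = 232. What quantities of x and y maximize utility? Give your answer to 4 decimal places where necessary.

x* = 46.4762, y* = 25.1111

MRS = (1/2)·(y−5)/(x−12). Tangency with p_x/p_y gives y−5 = 2·(p_x/p_y)·(x−12).
After buying the subsistence bundle (12, 5), a share 1/3 of the remaining income goes to x: x* = 12 + 1/3·(I − 12p_x − 5p_y)/p_x.
Discretionary income = 232 − 12·1.75 − 5·6 = 181; x* = 12 + 1/3·181/1.75 = 46.4762; y* = 5 + 2/3·181/6 = 25.1111.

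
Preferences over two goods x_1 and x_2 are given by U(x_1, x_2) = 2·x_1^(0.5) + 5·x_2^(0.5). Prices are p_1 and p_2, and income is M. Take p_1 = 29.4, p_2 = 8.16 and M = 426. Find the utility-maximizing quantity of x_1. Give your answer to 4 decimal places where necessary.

x_1* = 0.6161

Numerically x_2/x_1 = 81.132407, so x_1* = 426/(29.4 + 8.16·81.132407) = 0.6161.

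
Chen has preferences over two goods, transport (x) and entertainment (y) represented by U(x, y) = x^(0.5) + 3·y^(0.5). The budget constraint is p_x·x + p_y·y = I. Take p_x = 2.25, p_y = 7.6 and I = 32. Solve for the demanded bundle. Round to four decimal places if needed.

x* = 3.8811, y* = 3.0615

MU_x ∝ x^(-0.5), MU_y ∝ 3·y^(-0.5), so MRS = (1/3)·(y/x)^(0.5) = p_x/p_y.
Hence y/x = (3·p_x/p_y)^(1/(0.5)), i.e. raised to the 2 power.
Substitute y = (y/x)·x into the budget: x* = I/(p_x + p_y·(y/x)).
Numerically y/x = 0.788824, so x* = 32/(2.25 + 7.6·0.788824) = 3.8811 and y* = 0.788824·3.8811 = 3.0615.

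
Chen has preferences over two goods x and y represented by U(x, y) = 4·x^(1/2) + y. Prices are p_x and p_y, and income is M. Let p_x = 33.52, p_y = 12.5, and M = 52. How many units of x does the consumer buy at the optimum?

Set MRS = p_x/p_y: 2·x^(−1/2) = p_x/p_y.
Thus x* = (2·p_y/p_x)² — independent of M — with the rest of income spent on y.
Plugging in: x* = (2·12.5/33.52)² = 0.5563.

x* = 0.5563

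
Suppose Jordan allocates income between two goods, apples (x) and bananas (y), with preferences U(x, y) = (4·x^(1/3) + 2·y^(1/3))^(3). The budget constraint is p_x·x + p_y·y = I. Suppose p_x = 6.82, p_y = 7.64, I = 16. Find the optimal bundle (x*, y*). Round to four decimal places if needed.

Numerically y/x = 0.298189, so x* = 16/(6.82 + 7.64·0.298189) = 1.7586 and y* = 0.298189·1.7586 = 0.5244.

x* = 1.7586, y* = 0.5244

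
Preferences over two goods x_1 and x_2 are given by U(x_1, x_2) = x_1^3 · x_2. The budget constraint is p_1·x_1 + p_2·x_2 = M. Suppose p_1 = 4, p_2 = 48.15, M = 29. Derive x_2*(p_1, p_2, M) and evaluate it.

At p_1=4, p_2=48.15, M=29: x_2* = 0.25·29/48.15 = 0.1506.

x_2* = 0.1506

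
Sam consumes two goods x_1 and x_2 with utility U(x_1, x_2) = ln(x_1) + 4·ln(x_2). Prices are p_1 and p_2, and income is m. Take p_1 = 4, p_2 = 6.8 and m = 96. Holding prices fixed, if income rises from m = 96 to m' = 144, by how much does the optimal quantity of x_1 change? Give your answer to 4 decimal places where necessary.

Δx_1* = 2.4

MU_x_1/MU_x_2 = (x_2)/(4·x_1); tangency sets this equal to p_1/p_2.
Rearranging, p_2·x_2 = 4·p_1·x_1. Substituting into the budget gives p_1·x_1·(1 + 4) = m.
Demand: x_1*(p_1,p_2,m) = 0.2·m/p_1 and x_2* = 0.8·m/p_2.
At p_1=4, p_2=6.8, m=96: x_1* = 0.2·96/4 = 4.8.
At m' = 144: x_1* = 7.2. Change: 7.2 − 4.8 = 2.4.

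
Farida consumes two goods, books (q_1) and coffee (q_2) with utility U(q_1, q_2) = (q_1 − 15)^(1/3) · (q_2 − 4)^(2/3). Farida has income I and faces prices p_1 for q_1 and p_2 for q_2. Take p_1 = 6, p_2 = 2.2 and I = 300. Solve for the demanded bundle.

Let q_1' = q_1−15, q_2' = q_2−4. MRS = (1/2)·q_2'/q_1' = p_1/p_2.
After buying the subsistence bundle (15, 4), a share 1/3 of the remaining income goes to q_1: q_1* = 15 + 1/3·(I − 15p_1 − 4p_2)/p_1.
Discretionary income = 300 − 15·6 − 4·2.2 = 201.2; q_1* = 15 + 1/3·201.2/6 = 26.1778; q_2* = 4 + 2/3·201.2/2.2 = 64.9697.

q_1* = 26.1778, q_2* = 64.9697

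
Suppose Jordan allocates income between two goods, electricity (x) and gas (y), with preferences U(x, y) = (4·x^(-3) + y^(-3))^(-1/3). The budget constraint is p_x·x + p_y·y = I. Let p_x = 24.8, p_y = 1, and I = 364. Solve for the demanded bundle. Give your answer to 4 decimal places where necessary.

x* = 13.7994, y* = 21.775

MRS = MU_x/MU_y = 4·(y/x)^(4). Set equal to p_x/p_y.
Solve for the ratio: y/x = [(1/4)·p_x/p_y]^(0.25).
Substitute y = (y/x)·x into the budget: x* = I/(p_x + p_y·(y/x)).
Numerically y/x = 1.577967, so x* = 364/(24.8 + 1·1.577967) = 13.7994 and y* = 1.577967·13.7994 = 21.775.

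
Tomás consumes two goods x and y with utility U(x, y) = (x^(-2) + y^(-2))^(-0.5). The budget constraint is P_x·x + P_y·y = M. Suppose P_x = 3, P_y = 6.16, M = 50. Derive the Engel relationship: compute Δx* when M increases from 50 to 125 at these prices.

Δx* = 9.5584

From the CES first-order condition, (y/x)^(3) = P_x/P_y.
Solve for the ratio: y/x = [P_x/P_y]^(1/3).
Substitute y = (y/x)·x into the budget: x* = M/(P_x + P_y·(y/x)).
Numerically y/x = 0.786768, so x* = 50/(3 + 6.16·0.786768) = 6.3723.
At M' = 125: x* = 15.9307. Change: 15.9307 − 6.3723 = 9.5584.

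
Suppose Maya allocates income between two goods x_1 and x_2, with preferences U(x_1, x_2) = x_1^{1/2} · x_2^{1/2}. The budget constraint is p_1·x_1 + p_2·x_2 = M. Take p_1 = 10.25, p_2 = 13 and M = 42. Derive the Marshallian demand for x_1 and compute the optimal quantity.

Tangency: MRS = x_2/x_1 = p_1/p_2.
So 0.5·p_2·x_2 = 0.5·p_1·x_1; combined with the budget, a share 0.5 of income goes to x_1.
Demand: x_1*(p_1,p_2,M) = 0.5·M/p_1 and x_2* = 0.5·M/p_2.
At p_1=10.25, p_2=13, M=42: x_1* = 0.5·42/10.25 = 2.0488.

x_1* = 2.0488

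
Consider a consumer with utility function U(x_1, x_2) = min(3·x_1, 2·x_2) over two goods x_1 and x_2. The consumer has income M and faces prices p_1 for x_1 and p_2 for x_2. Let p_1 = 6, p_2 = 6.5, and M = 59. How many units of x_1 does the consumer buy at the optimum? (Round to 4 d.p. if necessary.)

With perfect complements, no substitution: consume in ratio x_1:x_2 = 2:3.
Budget: p_1·x_1 + p_2·(3/2)·x_1 = M, so (2·p_1 + 3·p_2)·x_1 = 2·M.
Demand: x_1*(p_1,p_2,M) = 2·M/(2·p_1 + 3·p_2), x_2* = 3·M/(2·p_1 + 3·p_2).
Here 2·6 + 3·6.5 = 31.5, giving x_1* = 3.746.

x_1* = 3.746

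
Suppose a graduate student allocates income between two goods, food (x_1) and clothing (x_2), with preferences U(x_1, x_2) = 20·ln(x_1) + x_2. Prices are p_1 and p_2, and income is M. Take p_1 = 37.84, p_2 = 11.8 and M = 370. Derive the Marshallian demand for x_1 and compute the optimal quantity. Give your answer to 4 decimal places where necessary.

x_1* = 6.2368

So x_1*(p_1,p_2) = 20·p_2/p_1, independent of income; and x_2* = (M − 20·p_2)/p_2.
At the given prices: x_1* = 20·11.8/37.84 = 6.2368.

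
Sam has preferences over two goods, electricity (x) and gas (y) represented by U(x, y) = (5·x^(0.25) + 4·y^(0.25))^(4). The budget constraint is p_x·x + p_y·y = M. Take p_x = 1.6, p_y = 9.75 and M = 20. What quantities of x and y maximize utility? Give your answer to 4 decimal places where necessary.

From the CES first-order condition, (5/4)·(y/x)^(0.75) = p_x/p_y.
Solve for the ratio: y/x = [(4/5)·p_x/p_y]^(4/3).
With the ratio pinned down, the budget gives x* = M/(p_x + p_y·(y/x)) and y* = (y/x)·x*.
Numerically y/x = 0.066723, so x* = 20/(1.6 + 9.75·0.066723) = 8.8867 and y* = 0.066723·8.8867 = 0.5929.

x* = 8.8867, y* = 0.5929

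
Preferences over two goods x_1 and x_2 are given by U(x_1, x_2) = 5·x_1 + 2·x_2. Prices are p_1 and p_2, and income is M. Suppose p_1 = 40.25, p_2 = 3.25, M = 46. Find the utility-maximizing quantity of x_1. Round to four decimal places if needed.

x_1* = 0

Linear utility — the consumer picks whichever good has higher MU/price: 5/40.25 = 0.1242 vs 2/3.25 = 0.6154.
x_2 gives more utility per dollar, so spend all income on x_2: x_2* = M/p_2, x_1* = 0.
Numerically: x_1* = 0, x_2* = 14.1538.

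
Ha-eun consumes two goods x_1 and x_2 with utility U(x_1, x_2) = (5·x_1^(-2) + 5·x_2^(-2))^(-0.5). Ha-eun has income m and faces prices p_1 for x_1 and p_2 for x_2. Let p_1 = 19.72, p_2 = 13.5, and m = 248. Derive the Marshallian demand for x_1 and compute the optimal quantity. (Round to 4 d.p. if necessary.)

From the CES first-order condition, (x_2/x_1)^(3) = p_1/p_2.
Hence x_2/x_1 = (p_1/p_2)^(1/(3)), i.e. raised to the 1/3 power.
Substitute x_2 = (x_2/x_1)·x_1 into the budget: x_1* = m/(p_1 + p_2·(x_2/x_1)).
Numerically x_2/x_1 = 1.134639, so x_1* = 248/(19.72 + 13.5·1.134639) = 7.0781.

x_1* = 7.0781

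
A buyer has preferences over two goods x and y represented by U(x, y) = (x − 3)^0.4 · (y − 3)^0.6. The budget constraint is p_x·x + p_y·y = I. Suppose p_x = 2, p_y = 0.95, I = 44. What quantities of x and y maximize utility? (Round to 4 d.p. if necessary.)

x* = 10.03, y* = 25.2

Let x' = x−3, y' = y−3. MRS = (2/3)·y'/x' = p_x/p_y.
After buying the subsistence bundle (3, 3), a share 0.4 of the remaining income goes to x: x* = 3 + 0.4·(I − 3p_x − 3p_y)/p_x.
Discretionary income = 44 − 3·2 − 3·0.95 = 35.15; x* = 3 + 0.4·35.15/2 = 10.03; y* = 3 + 0.6·35.15/0.95 = 25.2.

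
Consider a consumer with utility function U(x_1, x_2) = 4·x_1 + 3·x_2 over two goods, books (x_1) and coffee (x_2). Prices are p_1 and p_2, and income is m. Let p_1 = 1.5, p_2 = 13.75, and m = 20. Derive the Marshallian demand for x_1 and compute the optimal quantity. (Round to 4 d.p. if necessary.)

x_1* = 13.3333

Perfect substitutes: compare marginal utility per dollar. 4/p_1 vs 3/p_2 → 2.6667 vs 0.2182.
x_1 gives more utility per dollar, so spend all income on x_1: x_1* = m/p_1, x_2* = 0.
Numerically: x_1* = 13.3333, x_2* = 0.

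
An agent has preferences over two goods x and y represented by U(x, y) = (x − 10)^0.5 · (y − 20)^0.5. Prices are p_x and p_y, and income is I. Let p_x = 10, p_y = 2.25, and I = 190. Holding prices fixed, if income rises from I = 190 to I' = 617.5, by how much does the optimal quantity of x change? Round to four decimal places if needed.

MRS = (y−20)/(x−10). Tangency with p_x/p_y gives y−20 = (p_x/p_y)·(x−10).
Substituting into the budget: x* = 10 + 0.5·(I − 10·p_x − 20·p_y)/p_x, and y* = 20 + 0.5·(…)/p_y.
Discretionary income = 190 − 10·10 − 20·2.25 = 45; x* = 10 + 0.5·45/10 = 12.25.
At I' = 617.5: x* = 33.625. Change: 33.625 − 12.25 = 21.375.

Δx* = 21.375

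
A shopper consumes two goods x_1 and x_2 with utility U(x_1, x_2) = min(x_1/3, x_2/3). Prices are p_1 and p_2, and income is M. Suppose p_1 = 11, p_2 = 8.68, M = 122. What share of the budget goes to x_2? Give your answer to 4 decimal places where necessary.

With perfect complements, no substitution: consume in ratio x_1:x_2 = 3:3.
Budget: p_1·x_1 + p_2·x_1 = M, so (3·p_1 + 3·p_2)·x_1 = 3·M.
Demand: x_1*(p_1,p_2,M) = 3·M/(3·p_1 + 3·p_2), x_2* = 3·M/(3·p_1 + 3·p_2).
Here 3·11 + 3·8.68 = 59.04, giving x_1* = 6.1992 and x_2* = 6.1992.
Expenditure on x_2: 8.68·6.1992 = 53.8089; share = 0.4411.

share on x_2 = 0.4411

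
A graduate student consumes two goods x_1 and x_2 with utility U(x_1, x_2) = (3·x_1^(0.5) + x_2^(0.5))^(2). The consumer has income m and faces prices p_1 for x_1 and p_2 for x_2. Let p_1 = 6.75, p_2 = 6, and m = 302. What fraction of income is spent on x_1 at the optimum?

share on x_1 = 0.8889

From the CES first-order condition, 3·(x_2/x_1)^(0.5) = p_1/p_2.
Hence x_2/x_1 = ((1/3)·p_1/p_2)^(1/(0.5)), i.e. raised to the 2 power.
With the ratio pinned down, the budget gives x_1* = m/(p_1 + p_2·(x_2/x_1)) and x_2* = (x_2/x_1)·x_1*.
Numerically x_2/x_1 = 0.140625, so x_1* = 302/(6.75 + 6·0.140625) = 39.7695 and x_2* = 0.140625·39.7695 = 5.5926.
Expenditure on x_1: 6.75·39.7695 = 268.4444; share = 0.8889.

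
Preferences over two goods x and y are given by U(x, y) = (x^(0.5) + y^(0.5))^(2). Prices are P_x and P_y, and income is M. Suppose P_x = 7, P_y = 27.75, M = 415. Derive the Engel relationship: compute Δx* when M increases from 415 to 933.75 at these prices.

Δx* = 59.1791

From the CES first-order condition, (y/x)^(0.5) = P_x/P_y.
Solve for the ratio: y/x = [P_x/P_y]^(2).
Substitute y = (y/x)·x into the budget: x* = M/(P_x + P_y·(y/x)).
Numerically y/x = 0.063631, so x* = 415/(7 + 27.75·0.063631) = 47.3433.
At M' = 933.75: x* = 106.5224. Change: 106.5224 − 47.3433 = 59.1791.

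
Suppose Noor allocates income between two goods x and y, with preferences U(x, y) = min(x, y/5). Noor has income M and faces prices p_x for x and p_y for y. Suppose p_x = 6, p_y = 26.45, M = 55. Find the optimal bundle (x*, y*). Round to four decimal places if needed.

Here 6 + 5·26.45 = 138.25, giving x* = 0.3978 and y* = 1.9892.

x* = 0.3978, y* = 1.9892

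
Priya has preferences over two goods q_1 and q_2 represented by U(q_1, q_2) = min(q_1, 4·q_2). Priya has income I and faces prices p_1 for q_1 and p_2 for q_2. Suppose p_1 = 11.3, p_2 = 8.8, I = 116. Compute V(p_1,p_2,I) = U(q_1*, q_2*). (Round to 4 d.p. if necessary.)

V = 8.5926

With perfect complements, no substitution: consume in ratio q_1:q_2 = 4:1.
Budget: p_1·q_1 + p_2·(1/4)·q_1 = I, so (4·p_1 + p_2)·q_1 = 4·I.
Demand: q_1*(p_1,p_2,I) = 4·I/(4·p_1 + p_2), q_2* = I/(4·p_1 + p_2).
Here 4·11.3 + 8.8 = 54, giving q_1* = 8.5926 and q_2* = 2.1481.
Utility at the optimum: U(8.5926, 2.1481) = 8.5926.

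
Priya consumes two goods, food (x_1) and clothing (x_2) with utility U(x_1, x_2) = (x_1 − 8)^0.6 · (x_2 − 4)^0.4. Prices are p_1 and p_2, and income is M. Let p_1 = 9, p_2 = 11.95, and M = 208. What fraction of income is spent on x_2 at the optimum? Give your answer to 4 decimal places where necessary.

share on x_2 = 0.3994

Substituting into the budget: x_1* = 8 + 0.6·(M − 8·p_1 − 4·p_2)/p_1, and x_2* = 4 + 0.4·(…)/p_2.
Discretionary income = 208 − 8·9 − 4·11.95 = 88.2; x_1* = 8 + 0.6·88.2/9 = 13.88; x_2* = 4 + 0.4·88.2/11.95 = 6.9523.
Expenditure on x_2: 11.95·6.9523 = 83.08; share = 0.3994.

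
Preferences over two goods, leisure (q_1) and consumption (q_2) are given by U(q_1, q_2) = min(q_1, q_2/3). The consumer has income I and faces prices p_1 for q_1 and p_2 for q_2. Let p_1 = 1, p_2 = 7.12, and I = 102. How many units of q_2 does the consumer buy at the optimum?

Leontief preferences: the optimum is at the kink where q_1/1 = q_2/3, i.e. q_2 = 3·q_1.
Budget: p_1·q_1 + p_2·3·q_1 = I, so (p_1 + 3·p_2)·q_1 = I.
Demand: q_1*(p_1,p_2,I) = I/(p_1 + 3·p_2), q_2* = 3·I/(p_1 + 3·p_2).
Here 1 + 3·7.12 = 22.36, giving q_2* = 13.6852.

q_2* = 13.6852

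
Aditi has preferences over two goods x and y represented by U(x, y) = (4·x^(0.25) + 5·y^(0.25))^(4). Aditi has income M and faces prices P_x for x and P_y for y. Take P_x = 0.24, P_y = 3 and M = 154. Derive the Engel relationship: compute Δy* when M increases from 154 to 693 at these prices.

MRS = MU_x/MU_y = (4/5)·(y/x)^(0.75). Set equal to P_x/P_y.
Hence y/x = ((5/4)·P_x/P_y)^(1/(0.75)), i.e. raised to the 4/3 power.
Substitute y = (y/x)·x into the budget: x* = M/(P_x + P_y·(y/x)).
Numerically y/x = 0.046416, so x* = 154/(0.24 + 3·0.046416) = 406.0671 and y* = 0.046416·406.0671 = 18.848.
At M' = 693: y* = 84.8158. Change: 84.8158 − 18.848 = 65.9679.

Δy* = 65.9679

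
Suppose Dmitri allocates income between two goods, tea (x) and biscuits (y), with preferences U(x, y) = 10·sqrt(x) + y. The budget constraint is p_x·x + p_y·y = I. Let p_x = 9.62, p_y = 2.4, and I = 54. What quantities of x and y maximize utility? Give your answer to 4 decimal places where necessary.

x* = 1.556, y* = 16.263

Set MRS = p_x/p_y: 5·x^(−1/2) = p_x/p_y.
Solve: √x = 5·p_y/p_x, so x*(p_x,p_y) = (5·p_y/p_x)², and y* = (I − p_x·x*)/p_y.
Plugging in: x* = (5·2.4/9.62)² = 1.556, y* = 16.263.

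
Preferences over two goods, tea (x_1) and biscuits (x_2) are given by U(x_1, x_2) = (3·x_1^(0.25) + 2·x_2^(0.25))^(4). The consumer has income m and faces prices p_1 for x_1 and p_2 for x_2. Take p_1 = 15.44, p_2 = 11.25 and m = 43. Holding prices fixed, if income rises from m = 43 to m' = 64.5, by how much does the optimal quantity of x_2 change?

MU_x_1 ∝ 3·x_1^(-0.75), MU_x_2 ∝ 2·x_2^(-0.75), so MRS = (3/2)·(x_2/x_1)^(0.75) = p_1/p_2.
Hence x_2/x_1 = ((2/3)·p_1/p_2)^(1/(0.75)), i.e. raised to the 4/3 power.
With the ratio pinned down, the budget gives x_1* = m/(p_1 + p_2·(x_2/x_1)) and x_2* = (x_2/x_1)·x_1*.
Numerically x_2/x_1 = 0.888256, so x_1* = 43/(15.44 + 11.25·0.888256) = 1.6907 and x_2* = 0.888256·1.6907 = 1.5018.
At m' = 64.5: x_2* = 2.2527. Change: 2.2527 − 1.5018 = 0.7509.

Δx_2* = 0.7509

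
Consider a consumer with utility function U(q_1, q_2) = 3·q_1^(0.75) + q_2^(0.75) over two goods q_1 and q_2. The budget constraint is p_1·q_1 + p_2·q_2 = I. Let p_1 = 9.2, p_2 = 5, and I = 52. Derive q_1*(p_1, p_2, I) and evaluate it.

q_1* = 5.2485

MU_q_1 ∝ 3·q_1^(-0.25), MU_q_2 ∝ q_2^(-0.25), so MRS = 3·(q_2/q_1)^(0.25) = p_1/p_2.
Solve for the ratio: q_2/q_1 = [(1/3)·p_1/p_2]^(4).
With the ratio pinned down, the budget gives q_1* = I/(p_1 + p_2·(q_2/q_1)) and q_2* = (q_2/q_1)·q_1*.
Numerically q_2/q_1 = 0.14151, so q_1* = 52/(9.2 + 5·0.14151) = 5.2485.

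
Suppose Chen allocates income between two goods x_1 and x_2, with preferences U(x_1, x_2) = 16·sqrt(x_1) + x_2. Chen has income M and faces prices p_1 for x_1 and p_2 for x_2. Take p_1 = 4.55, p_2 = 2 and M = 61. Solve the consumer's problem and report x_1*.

x_1* = 12.3657

Thus x_1* = (8·p_2/p_1)² — independent of M — with the rest of income spent on x_2.
Plugging in: x_1* = (8·2/4.55)² = 12.3657.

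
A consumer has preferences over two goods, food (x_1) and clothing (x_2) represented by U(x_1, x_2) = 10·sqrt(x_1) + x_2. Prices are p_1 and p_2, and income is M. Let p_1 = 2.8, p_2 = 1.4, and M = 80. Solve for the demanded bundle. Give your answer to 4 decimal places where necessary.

MU_x_1 = 5/√x_1, MU_x_2 = 1. Tangency: 5/√x_1 = p_1/p_2.
Thus x_1* = (5·p_2/p_1)² — independent of M — with the rest of income spent on x_2.
Plugging in: x_1* = (5·1.4/2.8)² = 6.25, x_2* = 44.6429.

x_1* = 6.25, x_2* = 44.6429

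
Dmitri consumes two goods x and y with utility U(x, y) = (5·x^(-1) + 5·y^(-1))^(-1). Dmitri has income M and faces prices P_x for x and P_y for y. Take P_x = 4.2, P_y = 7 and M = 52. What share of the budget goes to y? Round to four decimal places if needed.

From the CES first-order condition, (y/x)^(2) = P_x/P_y.
Solve for the ratio: y/x = [P_x/P_y]^(0.5).
Substitute y = (y/x)·x into the budget: x* = M/(P_x + P_y·(y/x)).
Numerically y/x = 0.774597, so x* = 52/(4.2 + 7·0.774597) = 5.4042 and y* = 0.774597·5.4042 = 4.1861.
Expenditure on y: 7·4.1861 = 29.3024; share = 0.5635.

share on y = 0.5635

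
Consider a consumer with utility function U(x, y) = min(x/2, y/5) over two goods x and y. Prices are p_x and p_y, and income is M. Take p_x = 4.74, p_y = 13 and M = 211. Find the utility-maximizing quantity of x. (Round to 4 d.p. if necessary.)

x* = 5.666

Demand: x*(p_x,p_y,M) = 2·M/(2·p_x + 5·p_y), y* = 5·M/(2·p_x + 5·p_y).
Here 2·4.74 + 5·13 = 74.48, giving x* = 5.666.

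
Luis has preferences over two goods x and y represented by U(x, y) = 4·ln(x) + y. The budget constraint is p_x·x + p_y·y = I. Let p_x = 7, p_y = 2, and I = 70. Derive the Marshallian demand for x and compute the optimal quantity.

MU_x = 4/x, MU_y = 1. Tangency: 4/x = p_x/p_y.
So x*(p_x,p_y) = 4·p_y/p_x, independent of income; and y* = (I − 4·p_y)/p_y.
At the given prices: x* = 4·2/7 = 1.1429.

x* = 1.1429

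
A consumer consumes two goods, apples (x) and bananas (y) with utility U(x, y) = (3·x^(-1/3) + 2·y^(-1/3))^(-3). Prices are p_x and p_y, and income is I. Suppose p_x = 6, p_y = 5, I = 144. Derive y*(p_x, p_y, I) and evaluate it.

MU_x ∝ 3·x^(-4/3), MU_y ∝ 2·y^(-4/3), so MRS = (3/2)·(y/x)^(4/3) = p_x/p_y.
Hence y/x = ((2/3)·p_x/p_y)^(1/(4/3)), i.e. raised to the 0.75 power.
Substitute y = (y/x)·x into the budget: x* = I/(p_x + p_y·(y/x)).
Numerically y/x = 0.845897, so x* = 144/(6 + 5·0.845897) = 14.077 and y* = 0.845897·14.077 = 11.9077.

y* = 11.9077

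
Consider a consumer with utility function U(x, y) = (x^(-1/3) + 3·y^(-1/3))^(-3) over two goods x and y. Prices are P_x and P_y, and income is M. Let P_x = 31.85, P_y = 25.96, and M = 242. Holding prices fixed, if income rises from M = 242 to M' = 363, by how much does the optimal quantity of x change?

Δx* = 1.2

Substitute y = (y/x)·x into the budget: x* = M/(P_x + P_y·(y/x)).
Numerically y/x = 2.657324, so x* = 242/(31.85 + 25.96·2.657324) = 2.4.
At M' = 363: x* = 3.6. Change: 3.6 − 2.4 = 1.2.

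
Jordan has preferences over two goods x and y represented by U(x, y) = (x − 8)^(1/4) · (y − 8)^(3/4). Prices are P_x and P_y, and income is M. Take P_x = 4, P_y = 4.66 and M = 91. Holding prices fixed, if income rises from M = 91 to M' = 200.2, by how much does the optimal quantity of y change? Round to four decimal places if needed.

Δy* = 17.5751

This is Cobb-Douglas in (x−8, y−8): tangency gives 0.25·P_y·(y−8) = 0.75·P_x·(x−8).
After buying the subsistence bundle (8, 8), a share 0.25 of the remaining income goes to x: x* = 8 + 0.25·(M − 8P_x − 8P_y)/P_x.
Discretionary income = 91 − 8·4 − 8·4.66 = 21.72; y* = 8 + 0.75·21.72/4.66 = 11.4957.
At M' = 200.2: y* = 29.0708. Change: 29.0708 − 11.4957 = 17.5751.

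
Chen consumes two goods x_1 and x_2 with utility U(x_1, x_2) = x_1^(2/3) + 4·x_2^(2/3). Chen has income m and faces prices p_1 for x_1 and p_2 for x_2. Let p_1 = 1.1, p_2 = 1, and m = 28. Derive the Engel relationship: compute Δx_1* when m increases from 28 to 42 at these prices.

MU_x_1 ∝ x_1^(-1/3), MU_x_2 ∝ 4·x_2^(-1/3), so MRS = (1/4)·(x_2/x_1)^(1/3) = p_1/p_2.
Hence x_2/x_1 = (4·p_1/p_2)^(1/(1/3)), i.e. raised to the 3 power.
Substitute x_2 = (x_2/x_1)·x_1 into the budget: x_1* = m/(p_1 + p_2·(x_2/x_1)).
Numerically x_2/x_1 = 85.184, so x_1* = 28/(1.1 + 1·85.184) = 0.3245.
At m' = 42: x_1* = 0.4868. Change: 0.4868 − 0.3245 = 0.1623.

Δx_1* = 0.1623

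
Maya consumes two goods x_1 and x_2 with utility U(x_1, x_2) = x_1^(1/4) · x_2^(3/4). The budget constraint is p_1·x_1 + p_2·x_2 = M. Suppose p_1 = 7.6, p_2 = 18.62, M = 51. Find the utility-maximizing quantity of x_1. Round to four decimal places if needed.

x_1* = 1.6776

Tangency: MRS = (1/3)·x_2/x_1 = p_1/p_2.
So 0.25·p_2·x_2 = 0.75·p_1·x_1; combined with the budget, a share 0.25 of income goes to x_1.
Demand: x_1*(p_1,p_2,M) = 0.25·M/p_1 and x_2* = 0.75·M/p_2.
At p_1=7.6, p_2=18.62, M=51: x_1* = 0.25·51/7.6 = 1.6776.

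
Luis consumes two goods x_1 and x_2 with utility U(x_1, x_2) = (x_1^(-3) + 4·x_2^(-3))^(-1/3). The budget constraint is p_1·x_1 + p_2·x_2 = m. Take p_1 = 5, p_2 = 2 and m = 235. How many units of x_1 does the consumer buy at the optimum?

MRS = MU_x_1/MU_x_2 = (1/4)·(x_2/x_1)^(4). Set equal to p_1/p_2.
Solve for the ratio: x_2/x_1 = [4·p_1/p_2]^(0.25).
With the ratio pinned down, the budget gives x_1* = m/(p_1 + p_2·(x_2/x_1)) and x_2* = (x_2/x_1)·x_1*.
Numerically x_2/x_1 = 1.778279, so x_1* = 235/(5 + 2·1.778279) = 27.4643.

x_1* = 27.4643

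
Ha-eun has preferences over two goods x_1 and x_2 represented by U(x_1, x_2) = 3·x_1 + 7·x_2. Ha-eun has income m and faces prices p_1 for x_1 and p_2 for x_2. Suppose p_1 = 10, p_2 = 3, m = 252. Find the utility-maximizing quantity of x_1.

x_1* = 0

x_2 gives more utility per dollar, so spend all income on x_2: x_2* = m/p_2, x_1* = 0.
Numerically: x_1* = 0, x_2* = 84.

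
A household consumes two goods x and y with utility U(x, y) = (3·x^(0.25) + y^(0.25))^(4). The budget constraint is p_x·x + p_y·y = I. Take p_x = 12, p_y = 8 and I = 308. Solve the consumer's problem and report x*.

From the CES first-order condition, 3·(y/x)^(0.75) = p_x/p_y.
Hence y/x = ((1/3)·p_x/p_y)^(1/(0.75)), i.e. raised to the 4/3 power.
Substitute y = (y/x)·x into the budget: x* = I/(p_x + p_y·(y/x)).
Numerically y/x = 0.39685, so x* = 308/(12 + 8·0.39685) = 20.2968.

x* = 20.2968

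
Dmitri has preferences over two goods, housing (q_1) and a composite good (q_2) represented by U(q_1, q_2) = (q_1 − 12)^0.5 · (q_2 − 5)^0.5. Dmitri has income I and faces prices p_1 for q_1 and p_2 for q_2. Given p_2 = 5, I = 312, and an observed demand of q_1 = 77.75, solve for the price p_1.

p_1 = 2

Let q_1' = q_1−12, q_2' = q_2−5. MRS = q_2'/q_1' = p_1/p_2.
After buying the subsistence bundle (12, 5), a share 0.5 of the remaining income goes to q_1: q_1* = 12 + 0.5·(I − 12p_1 − 5p_2)/p_1.
Set q_1* = 77.75 in the demand function and solve for p_1: p_1 = 2.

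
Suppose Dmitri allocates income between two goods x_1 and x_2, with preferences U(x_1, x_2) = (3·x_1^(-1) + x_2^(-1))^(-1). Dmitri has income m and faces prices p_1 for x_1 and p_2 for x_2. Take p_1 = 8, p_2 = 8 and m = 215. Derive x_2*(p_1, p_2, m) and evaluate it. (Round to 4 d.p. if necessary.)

MU_x_1 ∝ 3·x_1^(-2), MU_x_2 ∝ x_2^(-2), so MRS = 3·(x_2/x_1)^(2) = p_1/p_2.
Hence x_2/x_1 = ((1/3)·p_1/p_2)^(1/(2)), i.e. raised to the 0.5 power.
With the ratio pinned down, the budget gives x_1* = m/(p_1 + p_2·(x_2/x_1)) and x_2* = (x_2/x_1)·x_1*.
Numerically x_2/x_1 = 0.57735, so x_1* = 215/(8 + 8·0.57735) = 17.0381 and x_2* = 0.57735·17.0381 = 9.8369.

x_2* = 9.8369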